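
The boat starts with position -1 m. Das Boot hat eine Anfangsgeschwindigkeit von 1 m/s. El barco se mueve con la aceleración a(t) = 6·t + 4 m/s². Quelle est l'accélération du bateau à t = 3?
En utilisant a(t) = 6·t + 4 et en substituant t = 3, nous trouvons a = 22.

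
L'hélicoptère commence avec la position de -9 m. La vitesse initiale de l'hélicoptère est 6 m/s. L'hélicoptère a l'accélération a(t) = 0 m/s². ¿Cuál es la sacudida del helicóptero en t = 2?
Debemos derivar nuestra ecuación de la aceleración a(t) = 0 1 vez. La derivada de la aceleración da la sacudida: j(t) = 0. Usando j(t) = 0 y sustituyendo t = 2, encontramos j = 0.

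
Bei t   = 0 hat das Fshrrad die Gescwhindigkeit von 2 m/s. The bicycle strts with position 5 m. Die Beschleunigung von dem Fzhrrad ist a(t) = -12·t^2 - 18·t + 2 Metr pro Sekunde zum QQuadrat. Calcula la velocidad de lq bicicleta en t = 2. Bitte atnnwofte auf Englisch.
We must find the integral of our acceleration equation a(t) = -12·t^2 - 18·t + 2 1 time. Taking ∫a(t)dt and applying v(0) = 2, we find v(t) = -4·t^3 - 9·t^2 + 2·t + 2. From the given velocity equation v(t) = -4·t^3 - 9·t^2 + 2·t + 2, we substitute t = 2 to get v = -62.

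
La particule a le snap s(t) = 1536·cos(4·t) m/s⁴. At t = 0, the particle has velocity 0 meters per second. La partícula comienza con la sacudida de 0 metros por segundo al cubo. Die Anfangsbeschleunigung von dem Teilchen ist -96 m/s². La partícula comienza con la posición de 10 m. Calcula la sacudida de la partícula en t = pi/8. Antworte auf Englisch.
To find the answer, we compute 1 integral of s(t) = 1536·cos(4·t). Integrating snap and using the initial condition j(0) = 0, we get j(t) = 384·sin(4·t). Using j(t) = 384·sin(4·t) and substituting t = pi/8, we find j = 384.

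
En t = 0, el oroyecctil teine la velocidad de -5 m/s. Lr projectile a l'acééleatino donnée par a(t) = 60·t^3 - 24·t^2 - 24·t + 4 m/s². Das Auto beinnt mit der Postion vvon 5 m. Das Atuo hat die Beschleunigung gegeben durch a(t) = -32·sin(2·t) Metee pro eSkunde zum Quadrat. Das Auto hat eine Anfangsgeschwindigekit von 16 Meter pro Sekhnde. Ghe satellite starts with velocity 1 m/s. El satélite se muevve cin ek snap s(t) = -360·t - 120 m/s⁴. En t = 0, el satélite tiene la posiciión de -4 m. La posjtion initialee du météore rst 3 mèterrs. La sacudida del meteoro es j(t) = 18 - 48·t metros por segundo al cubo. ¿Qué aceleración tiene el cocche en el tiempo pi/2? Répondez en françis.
De l'équation de l'accélération a(t) = -32·sin(2·t), nous substituons t = pi/2 pour obtenir a = 0.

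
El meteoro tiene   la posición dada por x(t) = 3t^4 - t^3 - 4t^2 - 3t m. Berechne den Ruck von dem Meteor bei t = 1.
Um dies zu lösen, müssen wir 3 Ableitungen unserer Gleichung für die Position x(t) = 3·t^4 - t^3 - 4·t^2 - 3·t nehmen. Mit d/dt von x(t) finden wir v(t) = 12·t^3 - 3·t^2 - 8·t - 3. Durch Ableiten von der Geschwindigkeit erhalten wir die Beschleunigung: a(t) = 36·t^2 - 6·t - 8. Mit d/dt von a(t) finden wir j(t) = 72·t - 6. Wir haben den Ruck j(t) = 72·t - 6. Durch Einsetzen von t = 1: j(1) = 66.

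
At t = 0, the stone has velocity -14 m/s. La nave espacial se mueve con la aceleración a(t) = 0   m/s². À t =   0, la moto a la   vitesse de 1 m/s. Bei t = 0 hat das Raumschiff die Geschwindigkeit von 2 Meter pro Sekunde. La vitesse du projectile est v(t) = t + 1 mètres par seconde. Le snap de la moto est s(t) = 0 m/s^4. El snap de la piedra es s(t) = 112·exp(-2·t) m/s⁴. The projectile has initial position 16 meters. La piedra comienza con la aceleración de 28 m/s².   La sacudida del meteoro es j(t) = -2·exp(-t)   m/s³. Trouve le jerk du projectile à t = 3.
En partant de la vitesse v(t) = t + 1, nous prenons 2 dérivées. En dérivant la vitesse, nous obtenons l'accélération: a(t) = 1. En prenant d/dt de a(t), nous trouvons j(t) = 0. En utilisant j(t) = 0 et en substituant t = 3, nous trouvons j = 0.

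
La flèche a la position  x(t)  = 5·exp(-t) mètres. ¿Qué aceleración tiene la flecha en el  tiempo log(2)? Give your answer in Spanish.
Partiendo de la posición x(t) = 5·exp(-t), tomamos 2 derivadas. Derivando la posición, obtenemos la velocidad: v(t) = -5·exp(-t). Derivando la velocidad, obtenemos la aceleración: a(t) = 5·exp(-t). Usando a(t) = 5·exp(-t) y sustituyendo t = log(2), encontramos a = 5/2.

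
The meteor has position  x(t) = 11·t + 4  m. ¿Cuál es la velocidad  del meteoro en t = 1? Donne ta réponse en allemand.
Ausgehend von der Position x(t) = 11·t + 4, nehmen wir 1 Ableitung. Mit d/dt von x(t) finden wir v(t) = 11. Wir haben die Geschwindigkeit v(t) = 11. Durch Einsetzen von t = 1: v(1) = 11.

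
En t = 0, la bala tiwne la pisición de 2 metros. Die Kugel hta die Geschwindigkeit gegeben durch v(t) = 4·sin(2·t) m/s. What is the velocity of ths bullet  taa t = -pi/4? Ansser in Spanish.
Tenemos la velocidad v(t) = 4·sin(2·t). Sustituyendo t = -pi/4: v(-pi/4) = -4.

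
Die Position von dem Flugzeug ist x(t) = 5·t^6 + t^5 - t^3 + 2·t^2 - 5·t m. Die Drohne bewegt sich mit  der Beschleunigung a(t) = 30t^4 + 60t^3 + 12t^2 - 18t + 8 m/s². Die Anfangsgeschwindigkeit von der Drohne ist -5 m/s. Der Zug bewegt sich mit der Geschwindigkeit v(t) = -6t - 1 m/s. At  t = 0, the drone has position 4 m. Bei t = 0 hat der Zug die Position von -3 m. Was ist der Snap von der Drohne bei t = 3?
Wir müssen unsere Gleichung für die Beschleunigung a(t) = 30·t^4 + 60·t^3 + 12·t^2 - 18·t + 8 2-mal ableiten. Mit d/dt von a(t) finden wir j(t) = 120·t^3 + 180·t^2 + 24·t - 18. Mit d/dt von j(t) finden wir s(t) = 360·t^2 + 360·t + 24. Wir haben den Snap s(t) = 360·t^2 + 360·t + 24. Durch Einsetzen von t = 3: s(3) = 4344.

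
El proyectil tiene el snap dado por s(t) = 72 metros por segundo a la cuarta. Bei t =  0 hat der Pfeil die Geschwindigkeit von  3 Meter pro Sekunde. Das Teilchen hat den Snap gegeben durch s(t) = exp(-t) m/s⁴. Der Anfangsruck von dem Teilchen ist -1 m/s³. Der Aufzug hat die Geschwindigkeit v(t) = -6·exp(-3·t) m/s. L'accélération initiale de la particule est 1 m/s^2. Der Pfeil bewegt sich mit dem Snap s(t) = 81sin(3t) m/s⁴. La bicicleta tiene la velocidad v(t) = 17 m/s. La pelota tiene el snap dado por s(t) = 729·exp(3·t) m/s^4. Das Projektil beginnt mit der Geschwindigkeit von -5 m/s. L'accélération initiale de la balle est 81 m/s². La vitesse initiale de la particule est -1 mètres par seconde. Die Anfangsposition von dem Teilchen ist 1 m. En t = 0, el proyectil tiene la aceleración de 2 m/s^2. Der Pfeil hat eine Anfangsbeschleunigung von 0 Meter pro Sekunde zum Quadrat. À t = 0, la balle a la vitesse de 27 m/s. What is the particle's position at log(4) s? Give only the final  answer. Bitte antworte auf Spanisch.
La posición en t = log(4) es x = 1/4.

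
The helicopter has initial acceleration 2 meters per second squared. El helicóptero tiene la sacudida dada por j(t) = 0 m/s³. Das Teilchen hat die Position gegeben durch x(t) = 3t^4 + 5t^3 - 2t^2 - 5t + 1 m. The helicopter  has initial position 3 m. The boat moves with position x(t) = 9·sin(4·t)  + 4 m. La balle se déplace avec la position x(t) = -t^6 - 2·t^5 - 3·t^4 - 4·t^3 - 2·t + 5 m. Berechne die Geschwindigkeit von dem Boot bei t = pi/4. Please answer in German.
Wir müssen unsere Gleichung für die Position x(t) = 9·sin(4·t) + 4 1-mal ableiten. Mit d/dt von x(t) finden wir v(t) = 36·cos(4·t). Aus der Gleichung für die Geschwindigkeit v(t) = 36·cos(4·t), setzen wir t = pi/4 ein und erhalten v = -36.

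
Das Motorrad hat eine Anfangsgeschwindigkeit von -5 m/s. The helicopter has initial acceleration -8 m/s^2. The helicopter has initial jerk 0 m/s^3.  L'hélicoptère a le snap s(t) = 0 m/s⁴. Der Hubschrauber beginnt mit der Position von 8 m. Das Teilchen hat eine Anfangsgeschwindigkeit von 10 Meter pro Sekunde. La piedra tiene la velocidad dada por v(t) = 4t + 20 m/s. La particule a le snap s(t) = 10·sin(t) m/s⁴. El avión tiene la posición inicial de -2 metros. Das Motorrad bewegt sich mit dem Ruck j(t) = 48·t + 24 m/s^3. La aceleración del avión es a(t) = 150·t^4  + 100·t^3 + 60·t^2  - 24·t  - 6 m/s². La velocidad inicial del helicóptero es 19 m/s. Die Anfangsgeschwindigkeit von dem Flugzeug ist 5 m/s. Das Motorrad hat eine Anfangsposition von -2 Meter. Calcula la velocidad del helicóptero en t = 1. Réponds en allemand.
Wir müssen unsere Gleichung für den Snap s(t) = 0 3-mal integrieren. Mit ∫s(t)dt und Anwendung von j(0) = 0, finden wir j(t) = 0. Das Integral von dem Ruck ist die Beschleunigung. Mit a(0) = -8 erhalten wir a(t) = -8. Die Stammfunktion von der Beschleunigung ist die Geschwindigkeit. Mit v(0) = 19 erhalten wir v(t) = 19 - 8·t. Wir haben die Geschwindigkeit v(t) = 19 - 8·t. Durch Einsetzen von t = 1: v(1) = 11.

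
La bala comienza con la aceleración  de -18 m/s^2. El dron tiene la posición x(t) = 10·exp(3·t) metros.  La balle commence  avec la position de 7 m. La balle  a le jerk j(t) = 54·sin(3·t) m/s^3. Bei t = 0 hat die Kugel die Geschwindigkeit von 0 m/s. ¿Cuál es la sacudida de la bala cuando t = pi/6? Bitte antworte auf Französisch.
En utilisant j(t) = 54·sin(3·t) et en substituant t = pi/6, nous trouvons j = 54.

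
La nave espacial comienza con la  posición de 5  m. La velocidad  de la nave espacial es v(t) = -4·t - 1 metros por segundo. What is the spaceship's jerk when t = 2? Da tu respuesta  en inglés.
Starting from velocity v(t) = -4·t - 1, we take 2 derivatives. Taking d/dt of v(t), we find a(t) = -4. Taking d/dt of a(t), we find j(t) = 0. Using j(t) = 0 and substituting t = 2, we find j = 0.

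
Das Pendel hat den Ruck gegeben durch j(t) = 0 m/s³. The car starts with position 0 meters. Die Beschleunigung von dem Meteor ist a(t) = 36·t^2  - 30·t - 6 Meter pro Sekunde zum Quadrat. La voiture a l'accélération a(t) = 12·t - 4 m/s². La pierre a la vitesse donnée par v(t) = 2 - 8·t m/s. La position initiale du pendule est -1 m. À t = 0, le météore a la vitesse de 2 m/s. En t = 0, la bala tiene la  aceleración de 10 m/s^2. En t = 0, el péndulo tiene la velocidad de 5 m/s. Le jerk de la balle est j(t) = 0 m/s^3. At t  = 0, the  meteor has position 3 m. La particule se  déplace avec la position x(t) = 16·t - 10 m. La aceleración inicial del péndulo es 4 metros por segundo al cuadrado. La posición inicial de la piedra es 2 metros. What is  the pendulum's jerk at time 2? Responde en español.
De la ecuación de la sacudida j(t) = 0, sustituimos t = 2 para obtener j = 0.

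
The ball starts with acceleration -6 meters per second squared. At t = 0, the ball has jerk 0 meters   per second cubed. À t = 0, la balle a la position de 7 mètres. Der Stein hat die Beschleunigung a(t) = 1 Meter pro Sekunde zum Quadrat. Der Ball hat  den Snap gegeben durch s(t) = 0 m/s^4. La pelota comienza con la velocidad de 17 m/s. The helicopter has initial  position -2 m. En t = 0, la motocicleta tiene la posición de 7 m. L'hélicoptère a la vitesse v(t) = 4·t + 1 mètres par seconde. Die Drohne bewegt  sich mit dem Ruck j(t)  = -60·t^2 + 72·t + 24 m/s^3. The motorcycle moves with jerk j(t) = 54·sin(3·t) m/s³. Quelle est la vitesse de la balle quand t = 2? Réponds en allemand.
Wir müssen unsere Gleichung für den Snap s(t) = 0 3-mal integrieren. Das Integral von dem Snap, mit j(0) = 0, ergibt den Ruck: j(t) = 0. Das Integral von dem Ruck, mit a(0) = -6, ergibt die Beschleunigung: a(t) = -6. Durch Integration von der Beschleunigung und Verwendung der Anfangsbedingung v(0) = 17, erhalten wir v(t) = 17 - 6·t. Wir haben die Geschwindigkeit v(t) = 17 - 6·t. Durch Einsetzen von t = 2: v(2) = 5.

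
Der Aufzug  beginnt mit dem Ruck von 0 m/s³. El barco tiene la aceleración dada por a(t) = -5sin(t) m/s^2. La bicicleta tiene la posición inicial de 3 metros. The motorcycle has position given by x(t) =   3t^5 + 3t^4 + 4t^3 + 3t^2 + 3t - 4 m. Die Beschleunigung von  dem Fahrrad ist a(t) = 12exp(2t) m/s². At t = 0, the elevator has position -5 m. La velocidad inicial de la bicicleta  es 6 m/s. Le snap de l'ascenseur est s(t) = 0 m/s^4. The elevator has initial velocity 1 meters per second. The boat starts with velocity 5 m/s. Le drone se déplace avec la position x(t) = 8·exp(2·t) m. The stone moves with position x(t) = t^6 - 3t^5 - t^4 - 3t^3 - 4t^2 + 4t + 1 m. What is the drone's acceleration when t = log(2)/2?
Starting from position x(t) = 8·exp(2·t), we take 2 derivatives. Taking d/dt of x(t), we find v(t) = 16·exp(2·t). The derivative of velocity gives acceleration: a(t) = 32·exp(2·t). From the given acceleration equation a(t) = 32·exp(2·t), we substitute t = log(2)/2 to get a = 64.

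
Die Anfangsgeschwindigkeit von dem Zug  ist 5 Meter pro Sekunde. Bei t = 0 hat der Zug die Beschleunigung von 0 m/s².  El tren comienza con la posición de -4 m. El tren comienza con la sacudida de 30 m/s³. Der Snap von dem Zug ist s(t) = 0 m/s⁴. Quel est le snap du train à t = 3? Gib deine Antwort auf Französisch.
En utilisant s(t) = 0 et en substituant t = 3, nous trouvons s = 0.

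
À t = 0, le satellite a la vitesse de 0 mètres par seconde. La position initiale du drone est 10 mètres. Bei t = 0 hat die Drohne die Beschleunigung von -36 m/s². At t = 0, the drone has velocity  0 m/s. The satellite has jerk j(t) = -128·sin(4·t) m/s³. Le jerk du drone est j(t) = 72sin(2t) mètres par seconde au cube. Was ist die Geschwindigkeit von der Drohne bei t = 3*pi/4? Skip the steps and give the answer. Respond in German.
v(3*pi/4) = 18.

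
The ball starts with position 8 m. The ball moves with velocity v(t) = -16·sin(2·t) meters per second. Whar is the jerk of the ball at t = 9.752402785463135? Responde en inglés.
Starting from velocity v(t) = -16·sin(2·t), we take 2 derivatives. Differentiating velocity, we get acceleration: a(t) = -32·cos(2·t). The derivative of acceleration gives jerk: j(t) = 64·sin(2·t). From the given jerk equation j(t) = 64·sin(2·t), we substitute t = 9.752402785463135 to get j = 38.9988613295364.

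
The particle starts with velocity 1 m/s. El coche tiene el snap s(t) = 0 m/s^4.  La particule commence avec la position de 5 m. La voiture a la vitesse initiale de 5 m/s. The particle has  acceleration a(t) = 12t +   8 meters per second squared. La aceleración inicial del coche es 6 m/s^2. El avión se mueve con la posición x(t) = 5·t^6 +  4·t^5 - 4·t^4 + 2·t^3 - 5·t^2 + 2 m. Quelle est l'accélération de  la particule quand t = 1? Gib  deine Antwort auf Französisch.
En utilisant a(t) = 12·t + 8 et en substituant t = 1, nous trouvons a = 20.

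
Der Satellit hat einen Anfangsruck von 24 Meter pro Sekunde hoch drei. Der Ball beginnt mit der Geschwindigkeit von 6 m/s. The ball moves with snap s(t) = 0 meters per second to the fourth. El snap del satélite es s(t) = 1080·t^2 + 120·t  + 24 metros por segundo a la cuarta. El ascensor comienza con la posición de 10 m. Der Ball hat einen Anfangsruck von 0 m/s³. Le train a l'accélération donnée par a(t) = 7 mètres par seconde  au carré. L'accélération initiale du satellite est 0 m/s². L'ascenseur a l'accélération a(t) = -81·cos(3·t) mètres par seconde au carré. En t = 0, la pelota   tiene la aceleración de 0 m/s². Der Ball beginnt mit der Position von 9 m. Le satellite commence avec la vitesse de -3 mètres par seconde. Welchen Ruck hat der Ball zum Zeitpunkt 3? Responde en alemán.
Ausgehend von dem Snap s(t) = 0, nehmen wir 1 Integral. Durch Integration von dem Snap und Verwendung der Anfangsbedingung j(0) = 0, erhalten wir j(t) = 0. Mit j(t) = 0 und Einsetzen von t = 3, finden wir j = 0.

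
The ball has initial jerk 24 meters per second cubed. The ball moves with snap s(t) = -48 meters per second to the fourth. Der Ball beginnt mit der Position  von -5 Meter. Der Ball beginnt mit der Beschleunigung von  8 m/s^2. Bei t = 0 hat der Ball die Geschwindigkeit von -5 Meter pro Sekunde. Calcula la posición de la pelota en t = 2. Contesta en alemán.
Wir müssen unsere Gleichung für den Snap s(t) = -48 4-mal integrieren. Die Stammfunktion von dem Snap, mit j(0) = 24, ergibt den Ruck: j(t) = 24 - 48·t. Durch Integration von dem Ruck und Verwendung der Anfangsbedingung a(0) = 8, erhalten wir a(t) = -24·t^2 + 24·t + 8. Das Integral von der Beschleunigung, mit v(0) = -5, ergibt die Geschwindigkeit: v(t) = -8·t^3 + 12·t^2 + 8·t - 5. Durch Integration von der Geschwindigkeit und Verwendung der Anfangsbedingung x(0) = -5, erhalten wir x(t) = -2·t^4 + 4·t^3 + 4·t^2 - 5·t - 5. Mit x(t) = -2·t^4 + 4·t^3 + 4·t^2 - 5·t - 5 und Einsetzen von t = 2, finden wir x = 1.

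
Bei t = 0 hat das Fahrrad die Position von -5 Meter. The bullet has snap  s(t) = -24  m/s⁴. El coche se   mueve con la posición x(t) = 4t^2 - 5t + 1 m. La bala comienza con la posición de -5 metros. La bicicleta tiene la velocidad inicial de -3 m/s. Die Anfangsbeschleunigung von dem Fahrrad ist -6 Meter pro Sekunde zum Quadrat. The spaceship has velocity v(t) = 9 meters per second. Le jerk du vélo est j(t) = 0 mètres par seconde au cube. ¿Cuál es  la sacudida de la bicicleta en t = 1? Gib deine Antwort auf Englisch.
We have jerk j(t) = 0. Substituting t = 1: j(1) = 0.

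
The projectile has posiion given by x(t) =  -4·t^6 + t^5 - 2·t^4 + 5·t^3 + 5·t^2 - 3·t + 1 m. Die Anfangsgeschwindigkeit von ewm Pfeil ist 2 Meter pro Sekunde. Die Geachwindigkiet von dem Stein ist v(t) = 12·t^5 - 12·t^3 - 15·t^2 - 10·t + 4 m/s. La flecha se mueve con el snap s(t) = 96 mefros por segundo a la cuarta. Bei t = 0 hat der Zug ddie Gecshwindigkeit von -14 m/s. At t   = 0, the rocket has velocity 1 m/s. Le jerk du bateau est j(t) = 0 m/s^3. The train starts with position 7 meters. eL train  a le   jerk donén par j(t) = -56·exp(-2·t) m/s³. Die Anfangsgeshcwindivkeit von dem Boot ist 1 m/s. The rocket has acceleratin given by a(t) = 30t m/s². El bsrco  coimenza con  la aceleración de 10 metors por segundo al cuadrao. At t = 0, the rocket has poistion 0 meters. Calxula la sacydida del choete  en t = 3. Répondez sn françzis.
Pour résoudre ceci, nous devons prendre 1 dérivée de notre équation de l'accélération a(t) = 30·t. En prenant d/dt de a(t), nous trouvons j(t) = 30. En utilisant j(t) = 30 et en substituant t = 3, nous trouvons j = 30.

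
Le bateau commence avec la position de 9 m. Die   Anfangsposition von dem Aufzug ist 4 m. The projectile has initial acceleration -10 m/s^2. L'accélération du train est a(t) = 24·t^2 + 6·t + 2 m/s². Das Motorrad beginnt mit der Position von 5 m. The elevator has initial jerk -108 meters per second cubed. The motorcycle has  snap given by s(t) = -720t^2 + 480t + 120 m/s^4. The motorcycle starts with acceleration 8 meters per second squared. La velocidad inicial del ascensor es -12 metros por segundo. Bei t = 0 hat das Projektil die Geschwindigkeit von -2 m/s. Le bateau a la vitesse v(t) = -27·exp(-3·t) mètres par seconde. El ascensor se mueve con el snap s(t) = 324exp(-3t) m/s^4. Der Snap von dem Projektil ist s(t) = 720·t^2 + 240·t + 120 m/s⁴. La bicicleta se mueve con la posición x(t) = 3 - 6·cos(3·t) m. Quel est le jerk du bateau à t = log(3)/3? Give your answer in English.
We must differentiate our velocity equation v(t) = -27·exp(-3·t) 2 times. The derivative of velocity gives acceleration: a(t) = 81·exp(-3·t). Taking d/dt of a(t), we find j(t) = -243·exp(-3·t). Using j(t) = -243·exp(-3·t) and substituting t = log(3)/3, we find j = -81.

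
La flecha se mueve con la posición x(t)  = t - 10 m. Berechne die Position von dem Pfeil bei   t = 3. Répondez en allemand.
Wir haben die Position x(t) = t - 10. Durch Einsetzen von t = 3: x(3) = -7.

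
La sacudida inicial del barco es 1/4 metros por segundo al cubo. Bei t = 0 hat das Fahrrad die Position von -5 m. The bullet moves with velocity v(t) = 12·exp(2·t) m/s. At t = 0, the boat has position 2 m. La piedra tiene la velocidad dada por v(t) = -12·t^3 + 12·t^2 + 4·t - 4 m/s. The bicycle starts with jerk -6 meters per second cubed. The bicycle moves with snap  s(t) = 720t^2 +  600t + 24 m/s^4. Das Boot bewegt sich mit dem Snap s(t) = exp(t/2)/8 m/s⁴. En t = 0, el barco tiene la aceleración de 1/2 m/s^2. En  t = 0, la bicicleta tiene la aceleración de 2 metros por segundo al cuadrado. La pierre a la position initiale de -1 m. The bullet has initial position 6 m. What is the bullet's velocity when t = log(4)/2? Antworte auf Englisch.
From the given velocity equation v(t) = 12·exp(2·t), we substitute t = log(4)/2 to get v = 48.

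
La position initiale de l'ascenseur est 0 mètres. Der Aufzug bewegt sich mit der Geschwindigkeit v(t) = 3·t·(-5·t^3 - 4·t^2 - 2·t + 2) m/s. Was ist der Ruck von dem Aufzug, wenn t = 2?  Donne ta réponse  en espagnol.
Partiendo de la velocidad v(t) = 3·t·(-5·t^3 - 4·t^2 - 2·t + 2), tomamos 2 derivadas. Derivando la velocidad, obtenemos la aceleración: a(t) = -15·t^3 - 12·t^2 + 3·t·(-15·t^2 - 8·t - 2) - 6·t + 6. Tomando d/dt de a(t), encontramos j(t) = -90·t^2 + 3·t·(-30·t - 8) - 48·t - 12. De la ecuación de la sacudida j(t) = -90·t^2 + 3·t·(-30·t - 8) - 48·t - 12, sustituimos t = 2 para obtener j = -876.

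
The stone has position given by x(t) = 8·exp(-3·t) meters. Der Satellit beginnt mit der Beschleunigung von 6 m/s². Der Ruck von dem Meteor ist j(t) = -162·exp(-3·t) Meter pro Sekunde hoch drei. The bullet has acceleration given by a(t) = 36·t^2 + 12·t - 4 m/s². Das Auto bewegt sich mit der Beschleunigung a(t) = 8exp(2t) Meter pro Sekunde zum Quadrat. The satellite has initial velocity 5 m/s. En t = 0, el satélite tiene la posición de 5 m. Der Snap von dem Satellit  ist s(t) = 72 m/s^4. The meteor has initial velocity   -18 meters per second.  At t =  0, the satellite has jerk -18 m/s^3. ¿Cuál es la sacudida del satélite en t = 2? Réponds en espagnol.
Debemos encontrar la integral de nuestra ecuación del snap s(t) = 72 1 vez. La antiderivada del snap es la sacudida. Usando j(0) = -18, obtenemos j(t) = 72·t - 18. De la ecuación de la sacudida j(t) = 72·t - 18, sustituimos t = 2 para obtener j = 126.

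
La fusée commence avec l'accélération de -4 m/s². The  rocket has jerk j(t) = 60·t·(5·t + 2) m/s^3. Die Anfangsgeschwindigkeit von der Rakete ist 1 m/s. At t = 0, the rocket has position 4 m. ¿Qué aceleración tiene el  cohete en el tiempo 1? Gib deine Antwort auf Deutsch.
Wir müssen unsere Gleichung für den Ruck j(t) = 60·t·(5·t + 2) 1-mal integrieren. Durch Integration von dem Ruck und Verwendung der Anfangsbedingung a(0) = -4, erhalten wir a(t) = 100·t^3 + 60·t^2 - 4. Mit a(t) = 100·t^3 + 60·t^2 - 4 und Einsetzen von t = 1, finden wir a = 156.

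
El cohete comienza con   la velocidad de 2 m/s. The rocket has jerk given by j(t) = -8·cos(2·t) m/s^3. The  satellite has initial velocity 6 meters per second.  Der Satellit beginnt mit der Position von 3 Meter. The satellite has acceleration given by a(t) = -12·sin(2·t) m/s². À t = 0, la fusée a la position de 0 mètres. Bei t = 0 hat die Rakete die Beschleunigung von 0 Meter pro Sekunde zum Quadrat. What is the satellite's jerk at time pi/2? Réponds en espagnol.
Partiendo de la aceleración a(t) = -12·sin(2·t), tomamos 1 derivada. Tomando d/dt de a(t), encontramos j(t) = -24·cos(2·t). De la ecuación de la sacudida j(t) = -24·cos(2·t), sustituimos t = pi/2 para obtener j = 24.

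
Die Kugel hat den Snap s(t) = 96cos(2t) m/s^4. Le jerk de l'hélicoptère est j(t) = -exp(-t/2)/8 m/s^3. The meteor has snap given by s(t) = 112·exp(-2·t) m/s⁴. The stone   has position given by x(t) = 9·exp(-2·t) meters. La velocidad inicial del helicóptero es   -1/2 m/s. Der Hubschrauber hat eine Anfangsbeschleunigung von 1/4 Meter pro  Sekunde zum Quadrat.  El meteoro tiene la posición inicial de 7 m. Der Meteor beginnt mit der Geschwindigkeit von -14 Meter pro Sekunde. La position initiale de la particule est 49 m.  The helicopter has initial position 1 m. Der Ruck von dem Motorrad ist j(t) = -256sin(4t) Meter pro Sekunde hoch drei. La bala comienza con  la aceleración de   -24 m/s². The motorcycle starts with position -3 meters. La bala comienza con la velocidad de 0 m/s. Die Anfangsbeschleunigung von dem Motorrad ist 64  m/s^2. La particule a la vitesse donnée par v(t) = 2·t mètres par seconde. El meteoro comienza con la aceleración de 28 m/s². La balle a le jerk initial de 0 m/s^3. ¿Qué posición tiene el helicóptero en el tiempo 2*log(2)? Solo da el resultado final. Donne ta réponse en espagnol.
La posición en t = 2*log(2) es x = 1/2.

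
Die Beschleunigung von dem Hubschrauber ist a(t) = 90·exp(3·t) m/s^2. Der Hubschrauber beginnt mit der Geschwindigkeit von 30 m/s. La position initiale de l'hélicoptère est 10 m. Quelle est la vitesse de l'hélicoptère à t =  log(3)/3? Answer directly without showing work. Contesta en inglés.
v(log(3)/3) = 90.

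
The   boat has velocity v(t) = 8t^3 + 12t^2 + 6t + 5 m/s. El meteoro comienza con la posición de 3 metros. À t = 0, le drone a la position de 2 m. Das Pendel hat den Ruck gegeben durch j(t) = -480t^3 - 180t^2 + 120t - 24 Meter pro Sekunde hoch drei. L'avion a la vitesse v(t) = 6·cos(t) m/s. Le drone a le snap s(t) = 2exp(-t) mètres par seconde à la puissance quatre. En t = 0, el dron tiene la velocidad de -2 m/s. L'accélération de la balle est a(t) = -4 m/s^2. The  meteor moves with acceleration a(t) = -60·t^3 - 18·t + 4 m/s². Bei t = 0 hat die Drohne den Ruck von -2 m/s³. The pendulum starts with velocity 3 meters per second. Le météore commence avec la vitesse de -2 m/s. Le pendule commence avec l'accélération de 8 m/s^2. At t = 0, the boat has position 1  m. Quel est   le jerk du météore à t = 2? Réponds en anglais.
Starting from acceleration a(t) = -60·t^3 - 18·t + 4, we take 1 derivative. The derivative of acceleration gives jerk: j(t) = -180·t^2 - 18. From the given jerk equation j(t) = -180·t^2 - 18, we substitute t = 2 to get j = -738.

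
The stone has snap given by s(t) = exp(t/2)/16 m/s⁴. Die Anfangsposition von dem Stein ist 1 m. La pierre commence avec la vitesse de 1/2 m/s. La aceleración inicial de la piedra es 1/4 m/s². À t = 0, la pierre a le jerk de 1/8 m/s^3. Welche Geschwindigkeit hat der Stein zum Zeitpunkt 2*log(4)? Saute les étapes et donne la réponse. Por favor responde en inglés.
The answer is 2.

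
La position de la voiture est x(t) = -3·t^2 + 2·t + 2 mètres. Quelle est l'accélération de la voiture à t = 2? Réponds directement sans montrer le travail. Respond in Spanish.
La respuesta es -6.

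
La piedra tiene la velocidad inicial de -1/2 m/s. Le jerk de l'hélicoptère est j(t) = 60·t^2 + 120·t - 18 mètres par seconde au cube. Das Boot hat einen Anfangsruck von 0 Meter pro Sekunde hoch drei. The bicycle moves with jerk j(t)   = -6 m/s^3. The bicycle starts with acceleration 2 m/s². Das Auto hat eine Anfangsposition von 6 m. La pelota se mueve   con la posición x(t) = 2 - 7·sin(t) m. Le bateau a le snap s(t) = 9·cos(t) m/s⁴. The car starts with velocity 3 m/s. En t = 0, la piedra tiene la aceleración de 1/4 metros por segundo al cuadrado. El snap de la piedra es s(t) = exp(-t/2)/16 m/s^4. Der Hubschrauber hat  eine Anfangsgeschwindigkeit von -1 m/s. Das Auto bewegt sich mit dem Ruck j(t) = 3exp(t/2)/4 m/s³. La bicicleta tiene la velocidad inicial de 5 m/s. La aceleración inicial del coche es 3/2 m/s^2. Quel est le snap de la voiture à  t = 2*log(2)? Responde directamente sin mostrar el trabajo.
À t = 2*log(2), s = 3/4.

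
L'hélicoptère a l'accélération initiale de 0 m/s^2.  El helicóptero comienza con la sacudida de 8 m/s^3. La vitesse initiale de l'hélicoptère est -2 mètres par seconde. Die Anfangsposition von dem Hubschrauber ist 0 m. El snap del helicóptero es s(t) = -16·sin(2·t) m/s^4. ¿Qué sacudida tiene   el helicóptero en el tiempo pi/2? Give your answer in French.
Nous devons trouver la primitive de notre équation du snap s(t) = -16·sin(2·t) 1 fois. La primitive du snap est le jerk. En utilisant j(0) = 8, nous obtenons j(t) = 8·cos(2·t). Nous avons le jerk j(t) = 8·cos(2·t). En substituant t = pi/2: j(pi/2) = -8.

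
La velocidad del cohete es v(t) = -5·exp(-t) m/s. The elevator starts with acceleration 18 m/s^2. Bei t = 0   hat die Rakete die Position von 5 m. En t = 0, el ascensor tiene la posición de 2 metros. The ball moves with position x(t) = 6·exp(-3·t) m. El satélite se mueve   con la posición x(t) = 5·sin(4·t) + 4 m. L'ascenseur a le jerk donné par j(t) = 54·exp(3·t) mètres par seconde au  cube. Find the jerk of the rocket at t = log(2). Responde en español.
Para resolver esto, necesitamos tomar 2 derivadas de nuestra ecuación de la velocidad v(t) = -5·exp(-t). La derivada de la velocidad da la aceleración: a(t) = 5·exp(-t). La derivada de la aceleración da la sacudida: j(t) = -5·exp(-t). De la ecuación de la sacudida j(t) = -5·exp(-t), sustituimos t = log(2) para obtener j = -5/2.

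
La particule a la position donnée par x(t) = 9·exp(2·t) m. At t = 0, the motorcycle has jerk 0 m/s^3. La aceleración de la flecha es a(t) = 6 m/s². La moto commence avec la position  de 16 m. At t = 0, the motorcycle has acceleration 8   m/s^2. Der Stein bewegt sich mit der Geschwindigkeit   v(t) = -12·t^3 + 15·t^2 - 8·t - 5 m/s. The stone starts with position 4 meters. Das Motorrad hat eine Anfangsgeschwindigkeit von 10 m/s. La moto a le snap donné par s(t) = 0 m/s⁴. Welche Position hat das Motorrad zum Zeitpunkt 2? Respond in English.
We need to integrate our snap equation s(t) = 0 4 times. Taking ∫s(t)dt and applying j(0) = 0, we find j(t) = 0. Finding the integral of j(t) and using a(0) = 8: a(t) = 8. Taking ∫a(t)dt and applying v(0) = 10, we find v(t) = 8·t + 10. The antiderivative of velocity, with x(0) = 16, gives position: x(t) = 4·t^2 + 10·t + 16. From the given position equation x(t) = 4·t^2 + 10·t + 16, we substitute t = 2 to get x = 52.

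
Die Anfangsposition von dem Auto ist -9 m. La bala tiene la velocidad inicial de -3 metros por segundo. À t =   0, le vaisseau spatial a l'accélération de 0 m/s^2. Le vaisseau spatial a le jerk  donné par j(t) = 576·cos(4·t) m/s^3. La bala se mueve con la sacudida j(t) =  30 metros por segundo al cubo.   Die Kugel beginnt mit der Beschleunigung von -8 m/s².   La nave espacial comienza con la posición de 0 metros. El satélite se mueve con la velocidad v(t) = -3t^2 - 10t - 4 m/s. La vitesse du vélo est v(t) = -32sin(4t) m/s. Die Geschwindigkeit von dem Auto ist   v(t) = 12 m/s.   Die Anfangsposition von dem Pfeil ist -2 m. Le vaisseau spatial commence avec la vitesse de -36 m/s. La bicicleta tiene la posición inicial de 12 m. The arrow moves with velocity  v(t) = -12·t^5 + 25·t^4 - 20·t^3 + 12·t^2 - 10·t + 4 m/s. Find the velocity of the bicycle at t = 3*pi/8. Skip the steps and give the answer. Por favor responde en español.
La respuesta es 32.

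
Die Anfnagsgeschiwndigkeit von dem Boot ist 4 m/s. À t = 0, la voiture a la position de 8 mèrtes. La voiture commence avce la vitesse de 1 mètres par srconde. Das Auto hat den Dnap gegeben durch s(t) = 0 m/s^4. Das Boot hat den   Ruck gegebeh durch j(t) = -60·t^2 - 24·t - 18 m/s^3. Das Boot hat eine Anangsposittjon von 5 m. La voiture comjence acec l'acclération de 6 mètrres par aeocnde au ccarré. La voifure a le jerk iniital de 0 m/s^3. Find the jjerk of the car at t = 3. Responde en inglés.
We must find the antiderivative of our snap equation s(t) = 0 1 time. Taking ∫s(t)dt and applying j(0) = 0, we find j(t) = 0. We have jerk j(t) = 0. Substituting t = 3: j(3) = 0.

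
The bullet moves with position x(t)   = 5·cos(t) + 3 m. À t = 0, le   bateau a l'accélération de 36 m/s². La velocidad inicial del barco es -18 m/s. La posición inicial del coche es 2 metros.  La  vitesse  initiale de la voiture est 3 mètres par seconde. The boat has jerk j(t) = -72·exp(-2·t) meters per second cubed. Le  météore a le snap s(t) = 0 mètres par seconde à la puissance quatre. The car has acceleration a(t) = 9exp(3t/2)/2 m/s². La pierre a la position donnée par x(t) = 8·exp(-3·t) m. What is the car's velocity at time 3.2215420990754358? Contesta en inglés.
To find the answer, we compute 1 antiderivative of a(t) = 9·exp(3·t/2)/2. Finding the integral of a(t) and using v(0) = 3: v(t) = 3·exp(3·t/2). We have velocity v(t) = 3·exp(3·t/2). Substituting t = 3.2215420990754358: v(3.2215420990754358) = 376.502782360836.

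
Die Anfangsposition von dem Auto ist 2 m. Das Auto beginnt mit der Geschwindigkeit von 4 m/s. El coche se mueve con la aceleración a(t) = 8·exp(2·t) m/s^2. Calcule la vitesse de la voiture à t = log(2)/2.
Nous devons intégrer notre équation de l'accélération a(t) = 8·exp(2·t) 1 fois. L'intégrale de l'accélération est la vitesse. En utilisant v(0) = 4, nous obtenons v(t) = 4·exp(2·t). En utilisant v(t) = 4·exp(2·t) et en substituant t = log(2)/2, nous trouvons v = 8.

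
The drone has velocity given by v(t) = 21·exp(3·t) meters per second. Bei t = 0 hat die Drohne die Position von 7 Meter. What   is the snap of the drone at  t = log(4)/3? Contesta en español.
Para resolver esto, necesitamos tomar 3 derivadas de nuestra ecuación de la velocidad v(t) = 21·exp(3·t). Derivando la velocidad, obtenemos la aceleración: a(t) = 63·exp(3·t). Derivando la aceleración, obtenemos la sacudida: j(t) = 189·exp(3·t). Derivando la sacudida, obtenemos el snap: s(t) = 567·exp(3·t). Usando s(t) = 567·exp(3·t) y sustituyendo t = log(4)/3, encontramos s = 2268.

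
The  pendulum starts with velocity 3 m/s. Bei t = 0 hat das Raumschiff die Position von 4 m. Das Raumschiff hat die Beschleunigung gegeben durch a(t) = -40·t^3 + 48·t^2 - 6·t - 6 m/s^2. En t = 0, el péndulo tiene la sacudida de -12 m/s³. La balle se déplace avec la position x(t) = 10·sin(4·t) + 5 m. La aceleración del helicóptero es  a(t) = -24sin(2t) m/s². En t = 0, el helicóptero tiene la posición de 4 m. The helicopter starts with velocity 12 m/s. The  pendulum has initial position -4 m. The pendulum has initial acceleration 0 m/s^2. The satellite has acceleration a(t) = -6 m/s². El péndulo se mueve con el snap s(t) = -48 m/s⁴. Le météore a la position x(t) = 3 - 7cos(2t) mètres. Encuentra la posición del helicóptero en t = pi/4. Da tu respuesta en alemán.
Ausgehend von der Beschleunigung a(t) = -24·sin(2·t), nehmen wir 2 Integrale. Die Stammfunktion von der Beschleunigung, mit v(0) = 12, ergibt die Geschwindigkeit: v(t) = 12·cos(2·t). Durch Integration von der Geschwindigkeit und Verwendung der Anfangsbedingung x(0) = 4, erhalten wir x(t) = 6·sin(2·t) + 4. Mit x(t) = 6·sin(2·t) + 4 und Einsetzen von t = pi/4, finden wir x = 10.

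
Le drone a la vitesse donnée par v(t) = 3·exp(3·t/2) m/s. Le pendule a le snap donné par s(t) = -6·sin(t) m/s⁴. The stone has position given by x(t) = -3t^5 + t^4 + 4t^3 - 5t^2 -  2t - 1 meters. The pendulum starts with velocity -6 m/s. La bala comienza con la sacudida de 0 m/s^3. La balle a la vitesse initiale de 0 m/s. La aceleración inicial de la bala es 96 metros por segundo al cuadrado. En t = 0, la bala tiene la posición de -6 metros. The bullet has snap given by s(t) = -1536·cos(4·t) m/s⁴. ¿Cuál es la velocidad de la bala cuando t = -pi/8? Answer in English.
We must find the integral of our snap equation s(t) = -1536·cos(4·t) 3 times. The integral of snap is jerk. Using j(0) = 0, we get j(t) = -384·sin(4·t). Taking ∫j(t)dt and applying a(0) = 96, we find a(t) = 96·cos(4·t). The integral of acceleration, with v(0) = 0, gives velocity: v(t) = 24·sin(4·t). From the given velocity equation v(t) = 24·sin(4·t), we substitute t = -pi/8 to get v = -24.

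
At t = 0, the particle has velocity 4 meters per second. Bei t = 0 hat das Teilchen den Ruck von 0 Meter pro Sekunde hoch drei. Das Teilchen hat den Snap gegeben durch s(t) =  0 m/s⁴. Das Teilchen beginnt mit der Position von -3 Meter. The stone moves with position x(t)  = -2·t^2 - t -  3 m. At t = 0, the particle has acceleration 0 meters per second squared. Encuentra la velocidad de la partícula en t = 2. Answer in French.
En partant du snap s(t) = 0, nous prenons 3 primitives. En prenant ∫s(t)dt et en appliquant j(0) = 0, nous trouvons j(t) = 0. En prenant ∫j(t)dt et en appliquant a(0) = 0, nous trouvons a(t) = 0. En intégrant l'accélération et en utilisant la condition initiale v(0) = 4, nous obtenons v(t) = 4. De l'équation de la vitesse v(t) = 4, nous substituons t = 2 pour obtenir v = 4.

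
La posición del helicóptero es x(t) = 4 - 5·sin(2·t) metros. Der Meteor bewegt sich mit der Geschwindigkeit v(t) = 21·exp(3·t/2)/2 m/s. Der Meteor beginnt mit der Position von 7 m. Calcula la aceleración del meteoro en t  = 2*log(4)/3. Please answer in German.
Ausgehend von der Geschwindigkeit v(t) = 21·exp(3·t/2)/2, nehmen wir 1 Ableitung. Mit d/dt von v(t) finden wir a(t) = 63·exp(3·t/2)/4. Aus der Gleichung für die Beschleunigung a(t) = 63·exp(3·t/2)/4, setzen wir t = 2*log(4)/3 ein und erhalten a = 63.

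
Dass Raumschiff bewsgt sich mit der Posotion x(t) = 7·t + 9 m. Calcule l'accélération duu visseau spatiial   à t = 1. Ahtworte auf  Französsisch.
Nous devons dériver notre équation de la position x(t) = 7·t + 9 2 fois. La dérivée de la position donne la vitesse: v(t) = 7. La dérivée de la vitesse donne l'accélération: a(t) = 0. Nous avons l'accélération a(t) = 0. En substituant t = 1: a(1) = 0.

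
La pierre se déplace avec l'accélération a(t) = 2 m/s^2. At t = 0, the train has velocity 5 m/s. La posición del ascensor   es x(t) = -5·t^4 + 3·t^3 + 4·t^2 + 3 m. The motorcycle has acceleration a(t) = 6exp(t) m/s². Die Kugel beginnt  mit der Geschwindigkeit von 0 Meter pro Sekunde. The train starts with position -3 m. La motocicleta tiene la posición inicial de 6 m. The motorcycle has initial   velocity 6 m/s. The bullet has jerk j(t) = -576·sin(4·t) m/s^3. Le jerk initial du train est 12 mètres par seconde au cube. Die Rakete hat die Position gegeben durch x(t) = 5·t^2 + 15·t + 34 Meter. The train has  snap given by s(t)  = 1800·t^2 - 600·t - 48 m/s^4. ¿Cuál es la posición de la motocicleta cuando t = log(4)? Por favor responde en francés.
Nous devons trouver l'intégrale de notre équation de l'accélération a(t) = 6·exp(t) 2 fois. En prenant ∫a(t)dt et en appliquant v(0) = 6, nous trouvons v(t) = 6·exp(t). L'intégrale de la vitesse, avec x(0) = 6, donne la position: x(t) = 6·exp(t). En utilisant x(t) = 6·exp(t) et en substituant t = log(4), nous trouvons x = 24.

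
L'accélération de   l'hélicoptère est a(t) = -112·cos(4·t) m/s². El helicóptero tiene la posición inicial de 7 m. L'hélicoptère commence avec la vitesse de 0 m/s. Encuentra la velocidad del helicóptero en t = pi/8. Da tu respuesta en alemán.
Wir müssen unsere Gleichung für die Beschleunigung a(t) = -112·cos(4·t) 1-mal integrieren. Das Integral von der Beschleunigung, mit v(0) = 0, ergibt die Geschwindigkeit: v(t) = -28·sin(4·t). Aus der Gleichung für die Geschwindigkeit v(t) = -28·sin(4·t), setzen wir t = pi/8 ein und erhalten v = -28.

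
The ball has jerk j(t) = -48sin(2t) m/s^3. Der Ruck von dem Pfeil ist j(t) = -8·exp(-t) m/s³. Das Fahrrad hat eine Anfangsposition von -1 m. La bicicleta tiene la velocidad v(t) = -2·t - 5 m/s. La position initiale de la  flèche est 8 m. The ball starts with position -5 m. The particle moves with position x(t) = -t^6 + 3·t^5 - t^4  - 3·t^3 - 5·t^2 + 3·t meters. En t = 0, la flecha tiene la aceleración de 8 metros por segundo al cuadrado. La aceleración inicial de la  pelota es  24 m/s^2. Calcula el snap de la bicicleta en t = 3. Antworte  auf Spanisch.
Debemos derivar nuestra ecuación de la velocidad v(t) = -2·t - 5 3 veces. Tomando d/dt de v(t), encontramos a(t) = -2. Derivando la aceleración, obtenemos la sacudida: j(t) = 0. La derivada de la sacudida da el snap: s(t) = 0. Tenemos el snap s(t) = 0. Sustituyendo t = 3: s(3) = 0.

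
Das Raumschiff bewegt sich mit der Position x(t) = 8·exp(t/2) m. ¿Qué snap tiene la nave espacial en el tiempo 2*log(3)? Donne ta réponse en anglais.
To solve this, we need to take 4 derivatives of our position equation x(t) = 8·exp(t/2). The derivative of position gives velocity: v(t) = 4·exp(t/2). Taking d/dt of v(t), we find a(t) = 2·exp(t/2). Taking d/dt of a(t), we find j(t) = exp(t/2). Differentiating jerk, we get snap: s(t) = exp(t/2)/2. From the given snap equation s(t) = exp(t/2)/2, we substitute t = 2*log(3) to get s = 3/2.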